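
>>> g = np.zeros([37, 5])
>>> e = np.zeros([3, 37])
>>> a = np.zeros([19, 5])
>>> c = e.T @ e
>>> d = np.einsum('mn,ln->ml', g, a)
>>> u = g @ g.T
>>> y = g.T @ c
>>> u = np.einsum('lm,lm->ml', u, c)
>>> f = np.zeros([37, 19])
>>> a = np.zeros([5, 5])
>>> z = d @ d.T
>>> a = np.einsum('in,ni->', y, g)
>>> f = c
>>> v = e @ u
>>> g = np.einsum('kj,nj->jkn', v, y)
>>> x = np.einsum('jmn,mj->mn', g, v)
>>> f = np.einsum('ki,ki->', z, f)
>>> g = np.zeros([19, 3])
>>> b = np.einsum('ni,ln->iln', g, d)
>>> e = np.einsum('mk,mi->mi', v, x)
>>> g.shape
(19, 3)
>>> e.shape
(3, 5)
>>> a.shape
()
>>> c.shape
(37, 37)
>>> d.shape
(37, 19)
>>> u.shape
(37, 37)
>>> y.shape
(5, 37)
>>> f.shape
()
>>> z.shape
(37, 37)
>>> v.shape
(3, 37)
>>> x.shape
(3, 5)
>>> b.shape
(3, 37, 19)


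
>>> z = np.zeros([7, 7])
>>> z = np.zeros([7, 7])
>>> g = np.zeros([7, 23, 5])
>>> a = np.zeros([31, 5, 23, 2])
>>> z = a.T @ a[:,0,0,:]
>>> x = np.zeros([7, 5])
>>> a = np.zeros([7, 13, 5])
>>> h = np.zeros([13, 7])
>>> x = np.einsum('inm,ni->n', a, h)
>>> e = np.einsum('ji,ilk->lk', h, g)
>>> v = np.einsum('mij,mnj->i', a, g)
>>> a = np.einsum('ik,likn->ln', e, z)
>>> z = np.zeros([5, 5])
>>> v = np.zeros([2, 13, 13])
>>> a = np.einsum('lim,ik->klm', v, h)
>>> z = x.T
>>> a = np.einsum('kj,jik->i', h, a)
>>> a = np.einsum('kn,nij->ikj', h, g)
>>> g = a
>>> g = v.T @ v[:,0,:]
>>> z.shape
(13,)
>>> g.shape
(13, 13, 13)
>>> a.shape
(23, 13, 5)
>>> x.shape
(13,)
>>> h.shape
(13, 7)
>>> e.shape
(23, 5)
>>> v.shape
(2, 13, 13)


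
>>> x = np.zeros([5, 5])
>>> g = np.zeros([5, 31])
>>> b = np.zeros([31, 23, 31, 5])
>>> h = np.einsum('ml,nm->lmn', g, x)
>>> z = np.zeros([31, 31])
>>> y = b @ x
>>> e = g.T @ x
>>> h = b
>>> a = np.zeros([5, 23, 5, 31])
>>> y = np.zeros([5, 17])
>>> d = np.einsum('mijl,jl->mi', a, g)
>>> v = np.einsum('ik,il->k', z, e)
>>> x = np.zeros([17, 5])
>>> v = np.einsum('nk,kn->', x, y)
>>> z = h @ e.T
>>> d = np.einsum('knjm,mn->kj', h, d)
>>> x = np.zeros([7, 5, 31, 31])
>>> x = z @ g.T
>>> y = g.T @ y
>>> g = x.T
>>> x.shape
(31, 23, 31, 5)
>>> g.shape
(5, 31, 23, 31)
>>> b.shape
(31, 23, 31, 5)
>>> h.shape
(31, 23, 31, 5)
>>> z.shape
(31, 23, 31, 31)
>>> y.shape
(31, 17)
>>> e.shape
(31, 5)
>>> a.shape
(5, 23, 5, 31)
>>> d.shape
(31, 31)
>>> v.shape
()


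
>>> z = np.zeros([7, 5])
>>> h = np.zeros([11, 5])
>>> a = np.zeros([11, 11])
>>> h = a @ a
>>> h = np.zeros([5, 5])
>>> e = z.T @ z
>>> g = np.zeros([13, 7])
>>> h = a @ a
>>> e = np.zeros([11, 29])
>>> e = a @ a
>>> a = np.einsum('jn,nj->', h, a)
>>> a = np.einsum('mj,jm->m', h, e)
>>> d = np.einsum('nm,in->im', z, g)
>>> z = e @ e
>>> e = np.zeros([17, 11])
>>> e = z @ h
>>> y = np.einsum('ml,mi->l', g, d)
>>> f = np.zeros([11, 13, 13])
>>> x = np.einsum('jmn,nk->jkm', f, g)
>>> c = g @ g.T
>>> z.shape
(11, 11)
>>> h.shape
(11, 11)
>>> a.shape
(11,)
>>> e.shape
(11, 11)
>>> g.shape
(13, 7)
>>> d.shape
(13, 5)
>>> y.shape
(7,)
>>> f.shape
(11, 13, 13)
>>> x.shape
(11, 7, 13)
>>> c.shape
(13, 13)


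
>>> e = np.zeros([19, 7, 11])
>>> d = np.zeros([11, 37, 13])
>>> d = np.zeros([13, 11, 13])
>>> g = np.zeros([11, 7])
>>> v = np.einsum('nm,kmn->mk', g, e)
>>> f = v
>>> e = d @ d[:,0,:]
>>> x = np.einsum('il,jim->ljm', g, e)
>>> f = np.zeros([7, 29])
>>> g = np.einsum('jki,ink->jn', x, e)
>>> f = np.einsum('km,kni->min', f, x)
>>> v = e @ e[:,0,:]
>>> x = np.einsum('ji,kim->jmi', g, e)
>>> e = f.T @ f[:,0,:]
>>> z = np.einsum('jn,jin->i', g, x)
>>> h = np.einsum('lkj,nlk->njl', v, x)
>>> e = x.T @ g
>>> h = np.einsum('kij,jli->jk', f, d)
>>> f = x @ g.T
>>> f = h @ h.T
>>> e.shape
(11, 13, 11)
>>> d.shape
(13, 11, 13)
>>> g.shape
(7, 11)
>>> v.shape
(13, 11, 13)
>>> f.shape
(13, 13)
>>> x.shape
(7, 13, 11)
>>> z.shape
(13,)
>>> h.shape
(13, 29)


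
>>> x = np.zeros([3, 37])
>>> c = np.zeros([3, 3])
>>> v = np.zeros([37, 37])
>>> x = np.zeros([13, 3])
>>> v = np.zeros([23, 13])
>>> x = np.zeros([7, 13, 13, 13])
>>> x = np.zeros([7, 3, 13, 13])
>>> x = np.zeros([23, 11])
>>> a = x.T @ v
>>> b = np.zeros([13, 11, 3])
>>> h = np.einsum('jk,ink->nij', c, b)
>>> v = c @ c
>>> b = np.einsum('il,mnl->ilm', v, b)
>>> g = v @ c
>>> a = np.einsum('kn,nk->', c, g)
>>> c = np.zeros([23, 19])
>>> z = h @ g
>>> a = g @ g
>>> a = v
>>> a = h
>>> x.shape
(23, 11)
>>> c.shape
(23, 19)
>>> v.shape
(3, 3)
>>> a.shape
(11, 13, 3)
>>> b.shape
(3, 3, 13)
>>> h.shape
(11, 13, 3)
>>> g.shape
(3, 3)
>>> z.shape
(11, 13, 3)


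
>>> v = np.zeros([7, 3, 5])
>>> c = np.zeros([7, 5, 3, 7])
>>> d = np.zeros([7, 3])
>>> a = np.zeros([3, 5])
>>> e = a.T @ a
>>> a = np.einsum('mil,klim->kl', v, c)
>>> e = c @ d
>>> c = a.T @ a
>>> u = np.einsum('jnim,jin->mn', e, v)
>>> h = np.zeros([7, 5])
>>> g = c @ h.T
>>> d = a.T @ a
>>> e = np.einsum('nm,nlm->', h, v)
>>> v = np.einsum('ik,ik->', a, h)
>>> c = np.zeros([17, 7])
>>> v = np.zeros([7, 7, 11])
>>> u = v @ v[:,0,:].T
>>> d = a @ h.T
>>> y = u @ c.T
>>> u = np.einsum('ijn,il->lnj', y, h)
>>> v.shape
(7, 7, 11)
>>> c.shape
(17, 7)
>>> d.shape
(7, 7)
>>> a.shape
(7, 5)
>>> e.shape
()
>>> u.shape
(5, 17, 7)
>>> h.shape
(7, 5)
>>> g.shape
(5, 7)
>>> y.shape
(7, 7, 17)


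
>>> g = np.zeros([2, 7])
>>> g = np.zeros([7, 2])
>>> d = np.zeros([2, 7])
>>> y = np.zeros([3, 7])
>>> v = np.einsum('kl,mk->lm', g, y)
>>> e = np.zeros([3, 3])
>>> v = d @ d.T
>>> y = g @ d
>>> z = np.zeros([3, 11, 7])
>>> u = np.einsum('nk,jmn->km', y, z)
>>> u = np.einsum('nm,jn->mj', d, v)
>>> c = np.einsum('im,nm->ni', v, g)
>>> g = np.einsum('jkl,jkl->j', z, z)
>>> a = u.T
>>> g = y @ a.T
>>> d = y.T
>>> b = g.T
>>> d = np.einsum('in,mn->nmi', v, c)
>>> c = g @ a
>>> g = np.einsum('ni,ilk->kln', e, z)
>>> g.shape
(7, 11, 3)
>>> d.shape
(2, 7, 2)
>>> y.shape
(7, 7)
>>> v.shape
(2, 2)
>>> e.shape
(3, 3)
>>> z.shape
(3, 11, 7)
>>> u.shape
(7, 2)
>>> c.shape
(7, 7)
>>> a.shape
(2, 7)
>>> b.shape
(2, 7)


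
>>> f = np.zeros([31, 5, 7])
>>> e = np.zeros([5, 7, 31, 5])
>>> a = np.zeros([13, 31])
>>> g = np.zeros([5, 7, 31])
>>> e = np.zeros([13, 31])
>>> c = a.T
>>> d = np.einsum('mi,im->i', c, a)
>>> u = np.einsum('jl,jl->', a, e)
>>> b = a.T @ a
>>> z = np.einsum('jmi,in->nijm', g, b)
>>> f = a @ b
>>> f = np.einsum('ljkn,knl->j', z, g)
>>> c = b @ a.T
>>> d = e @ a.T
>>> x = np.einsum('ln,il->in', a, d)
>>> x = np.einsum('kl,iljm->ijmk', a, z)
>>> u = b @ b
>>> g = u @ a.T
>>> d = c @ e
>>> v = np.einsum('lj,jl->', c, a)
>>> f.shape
(31,)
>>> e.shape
(13, 31)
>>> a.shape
(13, 31)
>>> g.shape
(31, 13)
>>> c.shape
(31, 13)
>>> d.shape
(31, 31)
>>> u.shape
(31, 31)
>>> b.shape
(31, 31)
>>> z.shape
(31, 31, 5, 7)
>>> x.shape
(31, 5, 7, 13)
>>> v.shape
()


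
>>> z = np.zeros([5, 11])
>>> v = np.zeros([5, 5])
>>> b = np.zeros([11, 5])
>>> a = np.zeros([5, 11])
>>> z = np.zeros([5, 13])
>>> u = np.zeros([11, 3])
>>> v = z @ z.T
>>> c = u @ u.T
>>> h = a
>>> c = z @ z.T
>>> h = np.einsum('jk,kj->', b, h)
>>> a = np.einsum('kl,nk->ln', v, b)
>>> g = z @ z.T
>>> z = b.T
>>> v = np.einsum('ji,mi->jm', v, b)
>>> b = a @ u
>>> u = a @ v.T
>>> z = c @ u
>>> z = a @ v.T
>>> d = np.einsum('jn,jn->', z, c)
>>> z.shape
(5, 5)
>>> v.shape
(5, 11)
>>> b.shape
(5, 3)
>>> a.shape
(5, 11)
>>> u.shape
(5, 5)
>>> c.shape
(5, 5)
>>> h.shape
()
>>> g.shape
(5, 5)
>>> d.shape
()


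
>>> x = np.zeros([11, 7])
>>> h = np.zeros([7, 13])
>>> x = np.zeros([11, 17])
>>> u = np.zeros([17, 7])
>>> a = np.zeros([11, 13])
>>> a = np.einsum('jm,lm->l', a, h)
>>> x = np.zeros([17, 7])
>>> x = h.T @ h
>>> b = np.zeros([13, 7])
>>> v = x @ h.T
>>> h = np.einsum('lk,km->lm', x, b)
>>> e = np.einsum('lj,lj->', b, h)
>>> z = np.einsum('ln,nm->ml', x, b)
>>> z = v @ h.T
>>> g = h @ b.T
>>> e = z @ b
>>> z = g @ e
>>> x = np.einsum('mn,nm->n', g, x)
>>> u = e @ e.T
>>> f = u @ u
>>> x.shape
(13,)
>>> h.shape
(13, 7)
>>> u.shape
(13, 13)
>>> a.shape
(7,)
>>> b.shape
(13, 7)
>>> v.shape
(13, 7)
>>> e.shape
(13, 7)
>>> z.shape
(13, 7)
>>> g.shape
(13, 13)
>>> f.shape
(13, 13)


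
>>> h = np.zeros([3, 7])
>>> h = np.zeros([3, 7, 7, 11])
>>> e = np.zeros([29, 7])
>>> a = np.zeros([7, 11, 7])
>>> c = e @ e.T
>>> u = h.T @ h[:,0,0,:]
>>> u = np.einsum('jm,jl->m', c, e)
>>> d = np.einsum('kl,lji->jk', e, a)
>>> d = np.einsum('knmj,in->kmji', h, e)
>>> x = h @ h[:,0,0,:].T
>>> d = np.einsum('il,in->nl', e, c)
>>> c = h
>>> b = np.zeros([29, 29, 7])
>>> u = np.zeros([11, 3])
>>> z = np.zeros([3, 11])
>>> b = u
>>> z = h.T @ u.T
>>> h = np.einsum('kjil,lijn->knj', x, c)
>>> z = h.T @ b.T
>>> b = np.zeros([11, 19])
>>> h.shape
(3, 11, 7)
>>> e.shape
(29, 7)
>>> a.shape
(7, 11, 7)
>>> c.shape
(3, 7, 7, 11)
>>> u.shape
(11, 3)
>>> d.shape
(29, 7)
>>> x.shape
(3, 7, 7, 3)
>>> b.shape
(11, 19)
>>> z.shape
(7, 11, 11)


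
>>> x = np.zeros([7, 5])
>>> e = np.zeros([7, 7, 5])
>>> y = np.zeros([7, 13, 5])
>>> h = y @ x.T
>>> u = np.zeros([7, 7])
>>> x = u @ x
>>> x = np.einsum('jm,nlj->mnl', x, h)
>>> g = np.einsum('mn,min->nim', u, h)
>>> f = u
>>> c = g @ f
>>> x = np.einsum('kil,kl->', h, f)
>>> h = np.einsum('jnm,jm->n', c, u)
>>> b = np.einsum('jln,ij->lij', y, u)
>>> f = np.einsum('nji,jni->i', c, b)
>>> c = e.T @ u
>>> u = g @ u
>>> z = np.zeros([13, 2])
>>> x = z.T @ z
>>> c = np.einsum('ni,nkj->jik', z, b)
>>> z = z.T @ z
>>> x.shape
(2, 2)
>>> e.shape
(7, 7, 5)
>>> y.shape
(7, 13, 5)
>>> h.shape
(13,)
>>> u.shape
(7, 13, 7)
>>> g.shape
(7, 13, 7)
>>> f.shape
(7,)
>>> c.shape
(7, 2, 7)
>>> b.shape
(13, 7, 7)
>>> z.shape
(2, 2)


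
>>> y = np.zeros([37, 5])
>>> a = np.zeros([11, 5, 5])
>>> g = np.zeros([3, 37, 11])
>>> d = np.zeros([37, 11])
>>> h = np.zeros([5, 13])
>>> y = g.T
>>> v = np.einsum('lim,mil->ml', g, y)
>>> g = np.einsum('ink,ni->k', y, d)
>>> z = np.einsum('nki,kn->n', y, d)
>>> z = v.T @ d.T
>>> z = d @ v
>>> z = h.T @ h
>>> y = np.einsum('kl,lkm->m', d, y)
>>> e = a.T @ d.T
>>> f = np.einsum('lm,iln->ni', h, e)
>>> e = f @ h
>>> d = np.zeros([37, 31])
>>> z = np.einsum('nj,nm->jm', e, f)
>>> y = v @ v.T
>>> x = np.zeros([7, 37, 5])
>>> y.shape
(11, 11)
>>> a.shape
(11, 5, 5)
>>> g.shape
(3,)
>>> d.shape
(37, 31)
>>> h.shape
(5, 13)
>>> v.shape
(11, 3)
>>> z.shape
(13, 5)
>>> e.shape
(37, 13)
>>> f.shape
(37, 5)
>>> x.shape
(7, 37, 5)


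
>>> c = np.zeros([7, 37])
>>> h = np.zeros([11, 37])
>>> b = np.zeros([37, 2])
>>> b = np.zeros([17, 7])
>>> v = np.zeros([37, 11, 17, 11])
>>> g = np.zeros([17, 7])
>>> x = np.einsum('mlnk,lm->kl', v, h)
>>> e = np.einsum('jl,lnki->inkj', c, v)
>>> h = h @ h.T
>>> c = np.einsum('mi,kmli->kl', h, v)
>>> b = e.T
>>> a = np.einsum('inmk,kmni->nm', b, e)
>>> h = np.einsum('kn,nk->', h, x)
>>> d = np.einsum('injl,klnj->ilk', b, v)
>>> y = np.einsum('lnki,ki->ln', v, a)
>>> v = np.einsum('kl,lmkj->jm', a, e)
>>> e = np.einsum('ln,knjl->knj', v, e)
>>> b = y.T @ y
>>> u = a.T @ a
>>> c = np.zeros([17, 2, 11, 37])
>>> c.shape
(17, 2, 11, 37)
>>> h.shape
()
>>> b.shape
(11, 11)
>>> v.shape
(7, 11)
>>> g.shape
(17, 7)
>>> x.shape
(11, 11)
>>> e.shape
(11, 11, 17)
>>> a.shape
(17, 11)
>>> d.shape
(7, 11, 37)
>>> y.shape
(37, 11)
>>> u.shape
(11, 11)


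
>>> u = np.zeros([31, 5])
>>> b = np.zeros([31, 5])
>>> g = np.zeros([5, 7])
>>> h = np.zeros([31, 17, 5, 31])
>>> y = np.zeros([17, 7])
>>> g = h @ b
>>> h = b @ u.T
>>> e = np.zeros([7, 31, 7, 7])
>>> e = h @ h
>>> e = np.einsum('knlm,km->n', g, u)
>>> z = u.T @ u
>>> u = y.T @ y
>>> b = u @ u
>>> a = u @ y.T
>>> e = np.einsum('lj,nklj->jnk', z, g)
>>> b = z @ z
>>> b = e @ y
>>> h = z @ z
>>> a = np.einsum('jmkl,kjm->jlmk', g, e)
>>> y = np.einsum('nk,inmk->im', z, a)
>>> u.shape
(7, 7)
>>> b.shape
(5, 31, 7)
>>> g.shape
(31, 17, 5, 5)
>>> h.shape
(5, 5)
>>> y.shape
(31, 17)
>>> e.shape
(5, 31, 17)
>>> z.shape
(5, 5)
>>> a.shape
(31, 5, 17, 5)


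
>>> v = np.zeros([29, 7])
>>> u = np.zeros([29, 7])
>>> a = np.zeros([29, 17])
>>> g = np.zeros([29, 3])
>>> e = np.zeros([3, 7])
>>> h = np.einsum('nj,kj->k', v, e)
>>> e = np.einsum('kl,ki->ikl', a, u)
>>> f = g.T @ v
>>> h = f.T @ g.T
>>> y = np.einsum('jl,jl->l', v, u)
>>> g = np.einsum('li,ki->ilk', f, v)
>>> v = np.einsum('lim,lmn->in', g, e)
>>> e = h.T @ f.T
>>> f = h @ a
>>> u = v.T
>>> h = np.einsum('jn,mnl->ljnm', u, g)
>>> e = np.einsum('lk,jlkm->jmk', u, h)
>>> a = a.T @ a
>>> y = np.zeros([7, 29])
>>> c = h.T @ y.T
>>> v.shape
(3, 17)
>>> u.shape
(17, 3)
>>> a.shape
(17, 17)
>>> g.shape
(7, 3, 29)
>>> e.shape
(29, 7, 3)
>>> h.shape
(29, 17, 3, 7)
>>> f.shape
(7, 17)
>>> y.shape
(7, 29)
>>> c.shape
(7, 3, 17, 7)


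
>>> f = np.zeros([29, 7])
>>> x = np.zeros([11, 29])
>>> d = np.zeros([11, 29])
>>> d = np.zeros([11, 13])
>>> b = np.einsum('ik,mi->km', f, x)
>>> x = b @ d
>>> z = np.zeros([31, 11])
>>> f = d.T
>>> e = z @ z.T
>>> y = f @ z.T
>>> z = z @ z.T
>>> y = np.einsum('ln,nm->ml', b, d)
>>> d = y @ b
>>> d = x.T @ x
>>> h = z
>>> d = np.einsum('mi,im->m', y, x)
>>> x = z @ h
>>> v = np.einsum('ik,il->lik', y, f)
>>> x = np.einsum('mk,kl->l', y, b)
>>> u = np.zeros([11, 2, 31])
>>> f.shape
(13, 11)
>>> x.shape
(11,)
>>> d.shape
(13,)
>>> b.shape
(7, 11)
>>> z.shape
(31, 31)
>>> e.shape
(31, 31)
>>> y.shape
(13, 7)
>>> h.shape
(31, 31)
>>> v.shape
(11, 13, 7)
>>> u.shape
(11, 2, 31)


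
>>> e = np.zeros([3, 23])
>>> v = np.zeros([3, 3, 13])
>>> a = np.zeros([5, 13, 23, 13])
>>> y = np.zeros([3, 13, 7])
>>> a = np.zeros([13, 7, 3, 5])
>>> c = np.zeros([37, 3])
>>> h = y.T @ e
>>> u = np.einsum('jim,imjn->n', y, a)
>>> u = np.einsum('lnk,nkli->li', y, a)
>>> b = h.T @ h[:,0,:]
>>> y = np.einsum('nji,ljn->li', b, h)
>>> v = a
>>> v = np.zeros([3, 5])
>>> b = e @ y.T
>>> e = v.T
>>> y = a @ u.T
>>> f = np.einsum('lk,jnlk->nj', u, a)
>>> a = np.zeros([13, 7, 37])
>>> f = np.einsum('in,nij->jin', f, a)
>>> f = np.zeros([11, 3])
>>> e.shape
(5, 3)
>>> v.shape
(3, 5)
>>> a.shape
(13, 7, 37)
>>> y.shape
(13, 7, 3, 3)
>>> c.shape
(37, 3)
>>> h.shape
(7, 13, 23)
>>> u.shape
(3, 5)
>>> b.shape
(3, 7)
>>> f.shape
(11, 3)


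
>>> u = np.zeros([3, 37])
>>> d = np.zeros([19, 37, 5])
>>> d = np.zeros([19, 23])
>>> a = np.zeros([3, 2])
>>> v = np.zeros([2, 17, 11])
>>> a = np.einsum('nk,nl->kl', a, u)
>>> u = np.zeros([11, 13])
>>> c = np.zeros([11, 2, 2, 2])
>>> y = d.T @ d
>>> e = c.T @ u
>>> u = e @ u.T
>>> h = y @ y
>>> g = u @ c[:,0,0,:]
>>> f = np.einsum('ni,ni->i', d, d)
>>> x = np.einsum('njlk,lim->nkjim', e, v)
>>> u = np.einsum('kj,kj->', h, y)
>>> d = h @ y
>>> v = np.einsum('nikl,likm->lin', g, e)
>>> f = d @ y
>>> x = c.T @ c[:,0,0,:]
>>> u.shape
()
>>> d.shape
(23, 23)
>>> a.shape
(2, 37)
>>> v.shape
(2, 2, 2)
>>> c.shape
(11, 2, 2, 2)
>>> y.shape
(23, 23)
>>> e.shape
(2, 2, 2, 13)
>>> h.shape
(23, 23)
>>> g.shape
(2, 2, 2, 2)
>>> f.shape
(23, 23)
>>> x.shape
(2, 2, 2, 2)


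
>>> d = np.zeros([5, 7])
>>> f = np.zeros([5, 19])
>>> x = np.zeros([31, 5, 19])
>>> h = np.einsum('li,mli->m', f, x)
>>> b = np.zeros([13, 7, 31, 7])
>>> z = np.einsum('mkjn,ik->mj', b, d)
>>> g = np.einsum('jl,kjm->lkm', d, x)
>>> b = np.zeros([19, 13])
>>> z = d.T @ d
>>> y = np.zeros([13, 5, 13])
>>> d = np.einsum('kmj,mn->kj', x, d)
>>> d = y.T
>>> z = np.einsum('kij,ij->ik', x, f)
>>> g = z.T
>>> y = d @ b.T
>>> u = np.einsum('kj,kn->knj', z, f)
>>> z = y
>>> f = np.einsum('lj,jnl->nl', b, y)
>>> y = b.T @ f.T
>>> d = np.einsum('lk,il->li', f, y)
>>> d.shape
(5, 13)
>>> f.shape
(5, 19)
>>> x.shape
(31, 5, 19)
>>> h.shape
(31,)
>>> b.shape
(19, 13)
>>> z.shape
(13, 5, 19)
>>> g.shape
(31, 5)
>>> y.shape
(13, 5)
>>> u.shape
(5, 19, 31)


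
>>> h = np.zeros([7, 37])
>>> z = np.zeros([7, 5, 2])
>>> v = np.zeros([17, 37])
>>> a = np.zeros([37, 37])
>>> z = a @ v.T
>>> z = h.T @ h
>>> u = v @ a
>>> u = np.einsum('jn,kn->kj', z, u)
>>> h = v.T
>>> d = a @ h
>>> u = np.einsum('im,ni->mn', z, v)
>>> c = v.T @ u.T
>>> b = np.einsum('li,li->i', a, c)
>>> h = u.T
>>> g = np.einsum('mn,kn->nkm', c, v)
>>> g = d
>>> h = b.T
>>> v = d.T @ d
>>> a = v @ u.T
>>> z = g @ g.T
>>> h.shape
(37,)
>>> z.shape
(37, 37)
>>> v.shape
(17, 17)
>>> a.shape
(17, 37)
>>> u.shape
(37, 17)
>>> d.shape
(37, 17)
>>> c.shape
(37, 37)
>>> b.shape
(37,)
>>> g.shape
(37, 17)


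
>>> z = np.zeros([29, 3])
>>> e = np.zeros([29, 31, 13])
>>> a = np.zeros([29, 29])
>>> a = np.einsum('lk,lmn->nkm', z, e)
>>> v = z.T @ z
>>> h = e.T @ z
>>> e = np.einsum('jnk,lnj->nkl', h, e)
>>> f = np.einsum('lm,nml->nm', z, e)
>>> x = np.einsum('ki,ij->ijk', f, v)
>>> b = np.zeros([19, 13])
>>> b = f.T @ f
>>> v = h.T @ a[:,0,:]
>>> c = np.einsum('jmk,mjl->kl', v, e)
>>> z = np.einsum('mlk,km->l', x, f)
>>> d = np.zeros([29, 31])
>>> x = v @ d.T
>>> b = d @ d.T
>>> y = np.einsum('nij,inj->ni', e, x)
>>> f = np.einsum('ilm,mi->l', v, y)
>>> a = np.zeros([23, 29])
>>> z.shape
(3,)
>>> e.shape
(31, 3, 29)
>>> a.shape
(23, 29)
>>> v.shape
(3, 31, 31)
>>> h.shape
(13, 31, 3)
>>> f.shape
(31,)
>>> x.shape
(3, 31, 29)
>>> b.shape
(29, 29)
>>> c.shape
(31, 29)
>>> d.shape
(29, 31)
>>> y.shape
(31, 3)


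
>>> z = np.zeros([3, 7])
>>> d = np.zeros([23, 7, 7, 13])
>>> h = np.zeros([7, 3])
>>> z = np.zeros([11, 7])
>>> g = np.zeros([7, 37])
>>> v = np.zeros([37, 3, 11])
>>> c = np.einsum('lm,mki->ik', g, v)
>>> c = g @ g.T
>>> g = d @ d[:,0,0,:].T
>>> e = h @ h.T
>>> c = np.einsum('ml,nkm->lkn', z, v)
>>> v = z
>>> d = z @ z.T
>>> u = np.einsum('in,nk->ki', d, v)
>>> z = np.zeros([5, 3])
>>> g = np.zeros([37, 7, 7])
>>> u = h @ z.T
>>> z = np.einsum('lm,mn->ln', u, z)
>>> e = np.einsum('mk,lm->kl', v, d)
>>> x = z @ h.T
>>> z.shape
(7, 3)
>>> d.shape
(11, 11)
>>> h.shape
(7, 3)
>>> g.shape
(37, 7, 7)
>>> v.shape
(11, 7)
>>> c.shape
(7, 3, 37)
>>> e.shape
(7, 11)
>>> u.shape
(7, 5)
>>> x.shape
(7, 7)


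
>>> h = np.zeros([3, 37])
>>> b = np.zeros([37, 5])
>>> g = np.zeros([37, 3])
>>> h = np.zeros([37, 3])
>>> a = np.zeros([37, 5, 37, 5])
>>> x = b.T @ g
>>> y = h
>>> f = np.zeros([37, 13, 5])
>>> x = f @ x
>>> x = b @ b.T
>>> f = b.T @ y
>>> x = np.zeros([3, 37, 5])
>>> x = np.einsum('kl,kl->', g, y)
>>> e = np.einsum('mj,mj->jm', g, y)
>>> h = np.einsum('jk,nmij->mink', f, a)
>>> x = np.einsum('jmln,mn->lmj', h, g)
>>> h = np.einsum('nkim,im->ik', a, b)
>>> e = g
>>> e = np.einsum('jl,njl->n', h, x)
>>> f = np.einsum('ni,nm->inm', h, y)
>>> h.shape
(37, 5)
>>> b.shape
(37, 5)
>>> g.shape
(37, 3)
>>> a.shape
(37, 5, 37, 5)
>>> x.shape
(37, 37, 5)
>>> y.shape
(37, 3)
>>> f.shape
(5, 37, 3)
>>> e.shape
(37,)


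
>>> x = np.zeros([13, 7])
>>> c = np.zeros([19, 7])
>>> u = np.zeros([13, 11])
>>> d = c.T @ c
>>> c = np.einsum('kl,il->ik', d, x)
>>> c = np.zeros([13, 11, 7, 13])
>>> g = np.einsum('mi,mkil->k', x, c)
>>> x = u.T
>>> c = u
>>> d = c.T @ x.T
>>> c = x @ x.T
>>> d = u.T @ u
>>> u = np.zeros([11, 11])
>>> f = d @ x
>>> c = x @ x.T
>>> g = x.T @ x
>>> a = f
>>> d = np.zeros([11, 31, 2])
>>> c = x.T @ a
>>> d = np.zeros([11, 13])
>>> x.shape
(11, 13)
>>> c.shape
(13, 13)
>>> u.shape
(11, 11)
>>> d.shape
(11, 13)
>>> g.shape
(13, 13)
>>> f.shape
(11, 13)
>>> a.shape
(11, 13)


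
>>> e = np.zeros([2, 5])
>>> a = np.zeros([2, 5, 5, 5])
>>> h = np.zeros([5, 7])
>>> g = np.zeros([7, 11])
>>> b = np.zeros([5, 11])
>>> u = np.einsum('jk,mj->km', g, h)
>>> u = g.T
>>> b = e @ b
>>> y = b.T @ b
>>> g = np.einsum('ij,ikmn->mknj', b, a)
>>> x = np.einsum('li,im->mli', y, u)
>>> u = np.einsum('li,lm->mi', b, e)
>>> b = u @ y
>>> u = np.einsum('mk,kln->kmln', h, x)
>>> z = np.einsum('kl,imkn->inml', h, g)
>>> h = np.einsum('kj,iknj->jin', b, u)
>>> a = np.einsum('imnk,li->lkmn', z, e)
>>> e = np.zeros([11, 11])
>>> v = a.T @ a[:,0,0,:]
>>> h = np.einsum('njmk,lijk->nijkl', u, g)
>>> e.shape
(11, 11)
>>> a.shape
(2, 7, 11, 5)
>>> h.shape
(7, 5, 5, 11, 5)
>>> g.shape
(5, 5, 5, 11)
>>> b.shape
(5, 11)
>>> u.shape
(7, 5, 11, 11)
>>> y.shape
(11, 11)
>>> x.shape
(7, 11, 11)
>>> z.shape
(5, 11, 5, 7)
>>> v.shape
(5, 11, 7, 5)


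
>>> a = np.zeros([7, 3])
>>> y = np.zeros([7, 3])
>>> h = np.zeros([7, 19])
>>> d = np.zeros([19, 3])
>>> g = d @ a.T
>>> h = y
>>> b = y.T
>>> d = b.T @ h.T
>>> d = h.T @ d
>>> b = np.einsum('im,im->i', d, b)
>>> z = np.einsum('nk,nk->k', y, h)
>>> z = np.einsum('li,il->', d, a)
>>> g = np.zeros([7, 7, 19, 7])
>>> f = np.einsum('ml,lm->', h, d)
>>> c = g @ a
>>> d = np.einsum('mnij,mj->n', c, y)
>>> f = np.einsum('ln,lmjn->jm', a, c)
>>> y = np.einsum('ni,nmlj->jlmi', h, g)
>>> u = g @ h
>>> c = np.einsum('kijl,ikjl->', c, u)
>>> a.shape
(7, 3)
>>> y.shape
(7, 19, 7, 3)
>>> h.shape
(7, 3)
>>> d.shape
(7,)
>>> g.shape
(7, 7, 19, 7)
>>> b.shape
(3,)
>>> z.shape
()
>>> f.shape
(19, 7)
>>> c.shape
()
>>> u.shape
(7, 7, 19, 3)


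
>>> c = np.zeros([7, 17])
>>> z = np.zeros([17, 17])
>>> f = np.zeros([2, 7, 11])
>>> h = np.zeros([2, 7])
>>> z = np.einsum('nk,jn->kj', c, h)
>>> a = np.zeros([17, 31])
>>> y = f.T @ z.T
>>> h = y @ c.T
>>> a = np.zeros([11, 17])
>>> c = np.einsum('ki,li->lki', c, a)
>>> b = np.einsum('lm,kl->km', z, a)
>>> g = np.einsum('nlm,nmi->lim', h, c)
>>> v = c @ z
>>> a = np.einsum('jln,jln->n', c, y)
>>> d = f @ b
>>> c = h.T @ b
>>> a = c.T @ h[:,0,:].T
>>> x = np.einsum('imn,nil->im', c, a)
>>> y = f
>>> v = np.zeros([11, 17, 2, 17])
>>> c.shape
(7, 7, 2)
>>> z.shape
(17, 2)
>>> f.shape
(2, 7, 11)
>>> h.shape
(11, 7, 7)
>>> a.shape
(2, 7, 11)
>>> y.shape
(2, 7, 11)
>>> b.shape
(11, 2)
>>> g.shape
(7, 17, 7)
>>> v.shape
(11, 17, 2, 17)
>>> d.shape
(2, 7, 2)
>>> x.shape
(7, 7)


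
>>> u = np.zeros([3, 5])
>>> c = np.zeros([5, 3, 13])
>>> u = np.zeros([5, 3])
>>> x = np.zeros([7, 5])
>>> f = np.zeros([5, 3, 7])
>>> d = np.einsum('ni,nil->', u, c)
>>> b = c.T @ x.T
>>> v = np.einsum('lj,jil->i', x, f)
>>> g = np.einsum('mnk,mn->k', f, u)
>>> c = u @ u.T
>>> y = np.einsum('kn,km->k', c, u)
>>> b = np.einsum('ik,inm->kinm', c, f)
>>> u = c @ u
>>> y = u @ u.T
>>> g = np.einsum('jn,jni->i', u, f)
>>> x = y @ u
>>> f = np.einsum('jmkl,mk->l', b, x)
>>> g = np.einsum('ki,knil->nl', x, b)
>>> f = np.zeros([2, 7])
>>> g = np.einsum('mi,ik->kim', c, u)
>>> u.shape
(5, 3)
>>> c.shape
(5, 5)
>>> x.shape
(5, 3)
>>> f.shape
(2, 7)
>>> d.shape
()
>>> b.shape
(5, 5, 3, 7)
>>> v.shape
(3,)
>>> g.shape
(3, 5, 5)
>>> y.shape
(5, 5)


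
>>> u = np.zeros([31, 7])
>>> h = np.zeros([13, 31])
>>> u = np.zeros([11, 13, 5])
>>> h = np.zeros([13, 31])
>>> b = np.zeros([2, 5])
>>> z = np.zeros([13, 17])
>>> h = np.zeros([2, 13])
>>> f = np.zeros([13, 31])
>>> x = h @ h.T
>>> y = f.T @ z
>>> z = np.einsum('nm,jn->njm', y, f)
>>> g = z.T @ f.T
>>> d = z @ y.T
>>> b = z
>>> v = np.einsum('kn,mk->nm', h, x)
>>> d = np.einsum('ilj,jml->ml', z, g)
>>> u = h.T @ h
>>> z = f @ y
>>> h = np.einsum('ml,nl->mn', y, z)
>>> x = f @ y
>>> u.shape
(13, 13)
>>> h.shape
(31, 13)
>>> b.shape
(31, 13, 17)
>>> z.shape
(13, 17)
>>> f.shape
(13, 31)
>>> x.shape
(13, 17)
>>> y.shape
(31, 17)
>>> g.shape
(17, 13, 13)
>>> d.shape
(13, 13)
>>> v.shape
(13, 2)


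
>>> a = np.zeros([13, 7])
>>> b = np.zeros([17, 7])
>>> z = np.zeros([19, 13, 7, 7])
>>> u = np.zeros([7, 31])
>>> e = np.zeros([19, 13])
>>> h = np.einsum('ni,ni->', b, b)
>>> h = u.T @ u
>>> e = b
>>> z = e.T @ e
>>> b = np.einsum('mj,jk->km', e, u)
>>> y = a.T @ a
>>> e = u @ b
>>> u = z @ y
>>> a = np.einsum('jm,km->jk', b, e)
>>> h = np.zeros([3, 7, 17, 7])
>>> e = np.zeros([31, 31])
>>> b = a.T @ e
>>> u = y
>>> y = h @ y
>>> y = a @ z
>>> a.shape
(31, 7)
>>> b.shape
(7, 31)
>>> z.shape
(7, 7)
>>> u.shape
(7, 7)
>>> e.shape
(31, 31)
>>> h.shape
(3, 7, 17, 7)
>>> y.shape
(31, 7)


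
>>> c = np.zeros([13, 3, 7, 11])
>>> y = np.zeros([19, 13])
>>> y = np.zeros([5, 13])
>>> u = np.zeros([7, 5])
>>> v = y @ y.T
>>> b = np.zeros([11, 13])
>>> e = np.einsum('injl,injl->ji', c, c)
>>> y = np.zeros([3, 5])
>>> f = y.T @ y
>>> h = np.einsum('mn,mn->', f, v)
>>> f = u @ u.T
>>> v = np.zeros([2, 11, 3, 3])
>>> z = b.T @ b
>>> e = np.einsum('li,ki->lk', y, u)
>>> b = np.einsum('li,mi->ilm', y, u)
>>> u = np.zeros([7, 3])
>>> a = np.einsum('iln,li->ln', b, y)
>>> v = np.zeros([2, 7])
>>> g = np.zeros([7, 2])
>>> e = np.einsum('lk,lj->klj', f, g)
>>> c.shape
(13, 3, 7, 11)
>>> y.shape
(3, 5)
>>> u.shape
(7, 3)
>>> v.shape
(2, 7)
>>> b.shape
(5, 3, 7)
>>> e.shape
(7, 7, 2)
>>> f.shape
(7, 7)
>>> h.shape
()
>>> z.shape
(13, 13)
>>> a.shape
(3, 7)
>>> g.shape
(7, 2)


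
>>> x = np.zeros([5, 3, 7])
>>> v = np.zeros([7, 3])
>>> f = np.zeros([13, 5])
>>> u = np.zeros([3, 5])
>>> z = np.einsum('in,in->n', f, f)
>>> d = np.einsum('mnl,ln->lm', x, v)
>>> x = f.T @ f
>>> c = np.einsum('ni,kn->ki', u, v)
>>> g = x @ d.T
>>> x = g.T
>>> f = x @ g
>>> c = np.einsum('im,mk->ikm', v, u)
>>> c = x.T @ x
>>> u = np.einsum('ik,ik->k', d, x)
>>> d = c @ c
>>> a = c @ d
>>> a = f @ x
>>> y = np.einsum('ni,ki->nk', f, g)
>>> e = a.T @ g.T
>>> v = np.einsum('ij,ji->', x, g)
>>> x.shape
(7, 5)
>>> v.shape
()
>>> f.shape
(7, 7)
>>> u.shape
(5,)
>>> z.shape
(5,)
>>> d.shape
(5, 5)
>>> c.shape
(5, 5)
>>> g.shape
(5, 7)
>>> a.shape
(7, 5)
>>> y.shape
(7, 5)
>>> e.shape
(5, 5)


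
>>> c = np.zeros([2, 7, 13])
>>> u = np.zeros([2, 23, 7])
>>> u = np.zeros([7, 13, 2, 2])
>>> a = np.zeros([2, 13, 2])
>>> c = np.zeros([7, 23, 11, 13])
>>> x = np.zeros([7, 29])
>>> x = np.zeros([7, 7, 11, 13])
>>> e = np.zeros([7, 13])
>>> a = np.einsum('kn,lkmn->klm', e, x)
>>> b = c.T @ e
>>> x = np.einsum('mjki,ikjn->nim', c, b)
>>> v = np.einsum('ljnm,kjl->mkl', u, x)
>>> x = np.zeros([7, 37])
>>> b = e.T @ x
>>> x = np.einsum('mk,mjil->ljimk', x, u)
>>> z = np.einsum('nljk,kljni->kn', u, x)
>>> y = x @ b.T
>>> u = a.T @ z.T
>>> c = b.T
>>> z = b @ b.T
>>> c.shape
(37, 13)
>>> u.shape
(11, 7, 2)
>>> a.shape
(7, 7, 11)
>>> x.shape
(2, 13, 2, 7, 37)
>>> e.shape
(7, 13)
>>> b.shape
(13, 37)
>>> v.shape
(2, 13, 7)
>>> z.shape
(13, 13)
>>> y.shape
(2, 13, 2, 7, 13)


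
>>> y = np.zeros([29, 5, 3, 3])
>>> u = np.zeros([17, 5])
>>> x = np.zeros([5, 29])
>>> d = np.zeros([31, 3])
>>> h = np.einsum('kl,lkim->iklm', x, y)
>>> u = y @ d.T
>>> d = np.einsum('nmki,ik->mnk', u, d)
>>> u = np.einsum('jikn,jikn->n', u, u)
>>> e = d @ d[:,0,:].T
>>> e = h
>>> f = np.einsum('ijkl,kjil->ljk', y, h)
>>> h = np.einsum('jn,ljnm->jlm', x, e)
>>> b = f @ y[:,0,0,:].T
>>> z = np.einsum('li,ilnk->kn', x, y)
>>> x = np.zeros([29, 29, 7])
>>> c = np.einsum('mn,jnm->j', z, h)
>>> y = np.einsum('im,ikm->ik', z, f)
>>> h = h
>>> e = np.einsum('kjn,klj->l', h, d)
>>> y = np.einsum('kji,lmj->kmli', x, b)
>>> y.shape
(29, 5, 3, 7)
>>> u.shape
(31,)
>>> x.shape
(29, 29, 7)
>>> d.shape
(5, 29, 3)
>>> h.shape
(5, 3, 3)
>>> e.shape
(29,)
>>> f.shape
(3, 5, 3)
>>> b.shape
(3, 5, 29)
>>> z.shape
(3, 3)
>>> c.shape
(5,)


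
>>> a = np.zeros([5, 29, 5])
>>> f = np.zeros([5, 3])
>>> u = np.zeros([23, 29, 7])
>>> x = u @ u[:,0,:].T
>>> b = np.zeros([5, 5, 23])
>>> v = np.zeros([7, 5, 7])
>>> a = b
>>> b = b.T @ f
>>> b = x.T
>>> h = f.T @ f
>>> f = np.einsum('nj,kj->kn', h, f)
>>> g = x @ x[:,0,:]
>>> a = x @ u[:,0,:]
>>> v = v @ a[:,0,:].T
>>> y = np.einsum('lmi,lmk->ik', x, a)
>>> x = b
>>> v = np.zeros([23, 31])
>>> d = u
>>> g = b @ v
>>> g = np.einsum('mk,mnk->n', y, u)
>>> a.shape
(23, 29, 7)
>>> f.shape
(5, 3)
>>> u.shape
(23, 29, 7)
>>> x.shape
(23, 29, 23)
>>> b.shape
(23, 29, 23)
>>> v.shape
(23, 31)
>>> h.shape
(3, 3)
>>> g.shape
(29,)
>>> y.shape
(23, 7)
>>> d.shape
(23, 29, 7)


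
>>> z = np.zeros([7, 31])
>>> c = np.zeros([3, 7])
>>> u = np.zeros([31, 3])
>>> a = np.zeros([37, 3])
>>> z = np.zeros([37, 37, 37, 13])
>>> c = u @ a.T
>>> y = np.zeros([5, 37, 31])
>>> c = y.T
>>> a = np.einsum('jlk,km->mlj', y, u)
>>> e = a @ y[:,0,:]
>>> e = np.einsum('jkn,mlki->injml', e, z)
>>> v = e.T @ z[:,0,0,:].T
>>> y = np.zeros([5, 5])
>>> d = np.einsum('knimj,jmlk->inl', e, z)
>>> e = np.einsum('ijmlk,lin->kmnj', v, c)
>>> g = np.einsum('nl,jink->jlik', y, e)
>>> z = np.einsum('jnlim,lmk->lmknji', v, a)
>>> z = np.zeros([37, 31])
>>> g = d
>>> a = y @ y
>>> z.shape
(37, 31)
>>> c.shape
(31, 37, 5)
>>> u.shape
(31, 3)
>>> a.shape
(5, 5)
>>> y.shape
(5, 5)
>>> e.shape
(37, 3, 5, 37)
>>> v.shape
(37, 37, 3, 31, 37)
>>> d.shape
(3, 31, 37)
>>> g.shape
(3, 31, 37)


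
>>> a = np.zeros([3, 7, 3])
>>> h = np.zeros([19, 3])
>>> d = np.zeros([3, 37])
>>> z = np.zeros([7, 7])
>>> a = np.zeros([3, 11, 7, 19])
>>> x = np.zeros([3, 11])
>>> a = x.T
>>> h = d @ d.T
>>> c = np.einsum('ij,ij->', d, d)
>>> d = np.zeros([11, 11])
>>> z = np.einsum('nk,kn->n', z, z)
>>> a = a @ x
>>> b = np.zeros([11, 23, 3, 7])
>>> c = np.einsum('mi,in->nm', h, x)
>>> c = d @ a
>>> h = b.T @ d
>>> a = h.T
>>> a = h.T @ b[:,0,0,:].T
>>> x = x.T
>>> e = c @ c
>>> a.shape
(11, 23, 3, 11)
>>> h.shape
(7, 3, 23, 11)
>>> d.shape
(11, 11)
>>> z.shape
(7,)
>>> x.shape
(11, 3)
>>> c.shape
(11, 11)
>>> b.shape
(11, 23, 3, 7)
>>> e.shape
(11, 11)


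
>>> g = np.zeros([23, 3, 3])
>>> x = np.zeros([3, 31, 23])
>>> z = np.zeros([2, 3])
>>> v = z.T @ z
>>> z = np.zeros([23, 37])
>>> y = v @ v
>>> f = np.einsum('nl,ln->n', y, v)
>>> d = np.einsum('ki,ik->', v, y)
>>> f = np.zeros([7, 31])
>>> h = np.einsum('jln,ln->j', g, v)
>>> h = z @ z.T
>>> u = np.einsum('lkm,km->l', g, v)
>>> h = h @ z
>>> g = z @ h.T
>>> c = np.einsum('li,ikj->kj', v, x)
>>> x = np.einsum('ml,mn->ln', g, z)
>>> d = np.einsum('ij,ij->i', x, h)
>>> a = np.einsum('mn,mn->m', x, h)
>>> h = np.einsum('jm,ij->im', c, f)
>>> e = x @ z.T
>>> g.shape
(23, 23)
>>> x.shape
(23, 37)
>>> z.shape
(23, 37)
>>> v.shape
(3, 3)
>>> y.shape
(3, 3)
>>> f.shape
(7, 31)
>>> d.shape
(23,)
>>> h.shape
(7, 23)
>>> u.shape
(23,)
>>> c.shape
(31, 23)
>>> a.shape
(23,)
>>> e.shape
(23, 23)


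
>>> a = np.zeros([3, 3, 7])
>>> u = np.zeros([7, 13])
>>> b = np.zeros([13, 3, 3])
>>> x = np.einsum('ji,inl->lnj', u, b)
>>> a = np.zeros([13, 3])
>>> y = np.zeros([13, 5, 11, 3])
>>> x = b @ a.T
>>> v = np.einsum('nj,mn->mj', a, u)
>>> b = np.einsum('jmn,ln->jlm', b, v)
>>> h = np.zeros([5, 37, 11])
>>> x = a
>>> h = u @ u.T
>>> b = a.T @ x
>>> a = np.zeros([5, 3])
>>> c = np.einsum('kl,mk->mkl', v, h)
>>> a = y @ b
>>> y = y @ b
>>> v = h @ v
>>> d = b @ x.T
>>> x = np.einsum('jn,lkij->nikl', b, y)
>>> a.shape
(13, 5, 11, 3)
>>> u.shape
(7, 13)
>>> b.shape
(3, 3)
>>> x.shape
(3, 11, 5, 13)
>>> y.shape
(13, 5, 11, 3)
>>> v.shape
(7, 3)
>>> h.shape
(7, 7)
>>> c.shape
(7, 7, 3)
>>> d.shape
(3, 13)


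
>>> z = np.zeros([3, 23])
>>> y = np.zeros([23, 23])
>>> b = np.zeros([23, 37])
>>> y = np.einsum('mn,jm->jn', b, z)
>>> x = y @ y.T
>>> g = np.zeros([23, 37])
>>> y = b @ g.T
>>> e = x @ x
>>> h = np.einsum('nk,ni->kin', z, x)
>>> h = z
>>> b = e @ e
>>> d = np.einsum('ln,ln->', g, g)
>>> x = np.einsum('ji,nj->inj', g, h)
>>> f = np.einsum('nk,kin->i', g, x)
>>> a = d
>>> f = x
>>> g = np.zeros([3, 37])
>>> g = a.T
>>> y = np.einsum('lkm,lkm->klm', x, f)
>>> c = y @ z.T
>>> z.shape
(3, 23)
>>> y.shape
(3, 37, 23)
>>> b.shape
(3, 3)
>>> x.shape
(37, 3, 23)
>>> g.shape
()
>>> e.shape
(3, 3)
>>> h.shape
(3, 23)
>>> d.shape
()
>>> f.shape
(37, 3, 23)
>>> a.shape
()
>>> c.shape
(3, 37, 3)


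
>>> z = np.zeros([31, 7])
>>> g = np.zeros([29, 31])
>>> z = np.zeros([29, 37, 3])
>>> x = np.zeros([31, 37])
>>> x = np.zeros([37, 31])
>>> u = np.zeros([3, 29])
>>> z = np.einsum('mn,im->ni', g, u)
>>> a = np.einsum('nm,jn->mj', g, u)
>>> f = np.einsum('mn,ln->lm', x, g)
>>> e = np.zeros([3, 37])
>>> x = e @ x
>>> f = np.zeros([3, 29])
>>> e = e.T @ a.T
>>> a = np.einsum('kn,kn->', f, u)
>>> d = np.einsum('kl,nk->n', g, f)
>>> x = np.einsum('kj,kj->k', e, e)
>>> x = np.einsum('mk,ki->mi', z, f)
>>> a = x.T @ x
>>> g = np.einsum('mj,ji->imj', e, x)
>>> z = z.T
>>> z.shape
(3, 31)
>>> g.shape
(29, 37, 31)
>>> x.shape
(31, 29)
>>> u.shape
(3, 29)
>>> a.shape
(29, 29)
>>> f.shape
(3, 29)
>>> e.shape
(37, 31)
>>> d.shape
(3,)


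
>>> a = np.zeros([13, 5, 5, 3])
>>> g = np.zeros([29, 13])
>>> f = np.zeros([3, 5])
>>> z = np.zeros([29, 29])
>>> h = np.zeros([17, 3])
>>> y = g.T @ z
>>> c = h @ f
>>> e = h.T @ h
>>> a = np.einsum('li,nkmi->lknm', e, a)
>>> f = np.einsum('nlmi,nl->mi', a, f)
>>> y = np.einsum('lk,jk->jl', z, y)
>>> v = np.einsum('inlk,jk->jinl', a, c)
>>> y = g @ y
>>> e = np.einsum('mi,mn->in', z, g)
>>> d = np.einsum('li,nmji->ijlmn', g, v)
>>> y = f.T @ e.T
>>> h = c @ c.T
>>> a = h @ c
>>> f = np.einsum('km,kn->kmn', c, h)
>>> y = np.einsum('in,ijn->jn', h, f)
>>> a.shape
(17, 5)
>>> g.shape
(29, 13)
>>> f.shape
(17, 5, 17)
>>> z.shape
(29, 29)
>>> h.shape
(17, 17)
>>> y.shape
(5, 17)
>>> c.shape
(17, 5)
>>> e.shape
(29, 13)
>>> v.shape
(17, 3, 5, 13)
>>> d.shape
(13, 5, 29, 3, 17)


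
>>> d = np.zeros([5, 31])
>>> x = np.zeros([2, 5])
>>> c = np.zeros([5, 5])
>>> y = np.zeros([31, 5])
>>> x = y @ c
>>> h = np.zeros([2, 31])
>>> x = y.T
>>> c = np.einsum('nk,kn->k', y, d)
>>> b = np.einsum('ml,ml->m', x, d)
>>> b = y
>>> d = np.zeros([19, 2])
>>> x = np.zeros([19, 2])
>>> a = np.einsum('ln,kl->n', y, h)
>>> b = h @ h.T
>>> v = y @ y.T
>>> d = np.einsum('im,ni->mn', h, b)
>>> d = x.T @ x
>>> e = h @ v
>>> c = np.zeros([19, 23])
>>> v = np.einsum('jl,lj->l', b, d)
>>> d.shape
(2, 2)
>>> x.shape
(19, 2)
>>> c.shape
(19, 23)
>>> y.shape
(31, 5)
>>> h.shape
(2, 31)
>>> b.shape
(2, 2)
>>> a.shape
(5,)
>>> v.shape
(2,)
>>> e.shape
(2, 31)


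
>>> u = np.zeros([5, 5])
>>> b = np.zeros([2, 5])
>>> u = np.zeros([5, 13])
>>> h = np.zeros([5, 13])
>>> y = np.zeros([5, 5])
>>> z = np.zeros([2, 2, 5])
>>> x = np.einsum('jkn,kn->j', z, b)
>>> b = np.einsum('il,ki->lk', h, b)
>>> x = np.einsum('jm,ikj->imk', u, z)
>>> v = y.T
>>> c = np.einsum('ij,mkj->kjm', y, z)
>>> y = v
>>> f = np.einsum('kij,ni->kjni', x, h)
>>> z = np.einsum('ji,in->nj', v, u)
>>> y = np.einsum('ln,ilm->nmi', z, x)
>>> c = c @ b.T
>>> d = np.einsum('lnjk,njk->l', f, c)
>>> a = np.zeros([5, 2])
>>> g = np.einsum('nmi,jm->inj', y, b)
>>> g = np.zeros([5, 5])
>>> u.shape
(5, 13)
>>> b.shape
(13, 2)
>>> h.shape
(5, 13)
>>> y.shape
(5, 2, 2)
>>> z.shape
(13, 5)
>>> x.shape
(2, 13, 2)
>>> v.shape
(5, 5)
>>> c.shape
(2, 5, 13)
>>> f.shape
(2, 2, 5, 13)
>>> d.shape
(2,)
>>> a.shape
(5, 2)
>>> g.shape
(5, 5)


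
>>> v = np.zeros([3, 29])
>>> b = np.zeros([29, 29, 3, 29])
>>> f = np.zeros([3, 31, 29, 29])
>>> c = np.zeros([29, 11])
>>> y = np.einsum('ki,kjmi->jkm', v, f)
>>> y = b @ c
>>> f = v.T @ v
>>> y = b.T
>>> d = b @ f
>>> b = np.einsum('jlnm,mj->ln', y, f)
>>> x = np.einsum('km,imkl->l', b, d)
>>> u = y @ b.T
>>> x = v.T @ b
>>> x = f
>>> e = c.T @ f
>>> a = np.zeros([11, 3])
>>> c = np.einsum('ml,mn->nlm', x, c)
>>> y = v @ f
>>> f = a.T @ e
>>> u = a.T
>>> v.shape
(3, 29)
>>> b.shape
(3, 29)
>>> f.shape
(3, 29)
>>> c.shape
(11, 29, 29)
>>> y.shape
(3, 29)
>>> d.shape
(29, 29, 3, 29)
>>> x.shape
(29, 29)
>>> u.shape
(3, 11)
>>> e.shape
(11, 29)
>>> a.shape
(11, 3)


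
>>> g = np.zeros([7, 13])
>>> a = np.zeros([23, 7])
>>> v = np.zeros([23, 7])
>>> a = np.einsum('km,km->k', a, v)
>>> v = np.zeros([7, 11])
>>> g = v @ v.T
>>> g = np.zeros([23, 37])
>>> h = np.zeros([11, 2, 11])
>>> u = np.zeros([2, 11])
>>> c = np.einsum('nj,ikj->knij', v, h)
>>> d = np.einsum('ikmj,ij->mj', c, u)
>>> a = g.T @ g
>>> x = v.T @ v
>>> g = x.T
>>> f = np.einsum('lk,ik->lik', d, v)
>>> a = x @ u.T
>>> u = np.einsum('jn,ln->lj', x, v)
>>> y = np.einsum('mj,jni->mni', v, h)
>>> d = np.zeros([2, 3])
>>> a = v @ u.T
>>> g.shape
(11, 11)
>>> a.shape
(7, 7)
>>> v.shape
(7, 11)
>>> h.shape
(11, 2, 11)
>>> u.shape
(7, 11)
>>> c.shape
(2, 7, 11, 11)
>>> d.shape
(2, 3)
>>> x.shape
(11, 11)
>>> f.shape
(11, 7, 11)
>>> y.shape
(7, 2, 11)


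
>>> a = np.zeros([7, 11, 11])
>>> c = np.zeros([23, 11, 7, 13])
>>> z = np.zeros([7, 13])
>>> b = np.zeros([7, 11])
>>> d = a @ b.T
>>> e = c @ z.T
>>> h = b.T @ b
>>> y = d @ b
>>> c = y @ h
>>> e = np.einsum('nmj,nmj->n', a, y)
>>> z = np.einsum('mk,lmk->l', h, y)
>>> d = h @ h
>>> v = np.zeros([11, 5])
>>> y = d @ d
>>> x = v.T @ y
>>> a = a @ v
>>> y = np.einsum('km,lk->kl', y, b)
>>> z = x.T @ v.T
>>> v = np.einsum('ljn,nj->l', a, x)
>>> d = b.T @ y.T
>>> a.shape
(7, 11, 5)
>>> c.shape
(7, 11, 11)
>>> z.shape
(11, 11)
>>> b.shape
(7, 11)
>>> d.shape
(11, 11)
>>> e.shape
(7,)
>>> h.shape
(11, 11)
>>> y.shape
(11, 7)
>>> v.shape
(7,)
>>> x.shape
(5, 11)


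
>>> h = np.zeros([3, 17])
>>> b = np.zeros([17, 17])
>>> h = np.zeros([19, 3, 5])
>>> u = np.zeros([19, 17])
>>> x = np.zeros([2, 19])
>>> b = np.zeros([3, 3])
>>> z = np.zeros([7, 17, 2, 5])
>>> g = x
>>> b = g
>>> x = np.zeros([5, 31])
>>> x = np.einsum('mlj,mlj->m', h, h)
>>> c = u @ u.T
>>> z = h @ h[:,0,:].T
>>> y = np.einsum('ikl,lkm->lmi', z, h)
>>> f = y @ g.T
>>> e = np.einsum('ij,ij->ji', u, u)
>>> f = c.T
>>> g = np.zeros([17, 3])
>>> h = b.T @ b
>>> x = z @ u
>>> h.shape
(19, 19)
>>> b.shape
(2, 19)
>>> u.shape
(19, 17)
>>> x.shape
(19, 3, 17)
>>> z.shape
(19, 3, 19)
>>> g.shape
(17, 3)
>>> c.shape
(19, 19)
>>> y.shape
(19, 5, 19)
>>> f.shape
(19, 19)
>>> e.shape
(17, 19)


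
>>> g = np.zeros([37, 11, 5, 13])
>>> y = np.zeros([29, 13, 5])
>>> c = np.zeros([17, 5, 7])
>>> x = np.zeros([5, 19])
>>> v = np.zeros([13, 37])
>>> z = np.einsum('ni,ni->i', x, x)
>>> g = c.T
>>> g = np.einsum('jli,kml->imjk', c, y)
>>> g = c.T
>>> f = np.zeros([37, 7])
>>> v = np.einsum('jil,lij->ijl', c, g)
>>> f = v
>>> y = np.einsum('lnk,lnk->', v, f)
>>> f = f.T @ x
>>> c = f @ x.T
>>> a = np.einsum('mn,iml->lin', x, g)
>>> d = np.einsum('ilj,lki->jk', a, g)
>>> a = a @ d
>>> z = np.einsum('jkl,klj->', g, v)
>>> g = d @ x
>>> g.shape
(19, 19)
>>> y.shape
()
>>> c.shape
(7, 17, 5)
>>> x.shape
(5, 19)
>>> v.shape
(5, 17, 7)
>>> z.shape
()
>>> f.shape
(7, 17, 19)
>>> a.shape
(17, 7, 5)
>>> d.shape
(19, 5)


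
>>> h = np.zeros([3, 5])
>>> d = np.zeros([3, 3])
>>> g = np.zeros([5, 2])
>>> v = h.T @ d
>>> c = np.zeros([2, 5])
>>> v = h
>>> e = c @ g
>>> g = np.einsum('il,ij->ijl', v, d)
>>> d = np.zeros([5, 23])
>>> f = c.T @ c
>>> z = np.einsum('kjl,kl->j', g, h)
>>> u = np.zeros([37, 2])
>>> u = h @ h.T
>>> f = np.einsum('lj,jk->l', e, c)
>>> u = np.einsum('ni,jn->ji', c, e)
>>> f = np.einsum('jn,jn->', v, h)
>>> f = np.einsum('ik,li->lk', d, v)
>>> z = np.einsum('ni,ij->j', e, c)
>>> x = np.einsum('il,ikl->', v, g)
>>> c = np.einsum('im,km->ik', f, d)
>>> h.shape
(3, 5)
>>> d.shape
(5, 23)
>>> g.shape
(3, 3, 5)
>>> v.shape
(3, 5)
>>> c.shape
(3, 5)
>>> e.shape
(2, 2)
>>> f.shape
(3, 23)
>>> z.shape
(5,)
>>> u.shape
(2, 5)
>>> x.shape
()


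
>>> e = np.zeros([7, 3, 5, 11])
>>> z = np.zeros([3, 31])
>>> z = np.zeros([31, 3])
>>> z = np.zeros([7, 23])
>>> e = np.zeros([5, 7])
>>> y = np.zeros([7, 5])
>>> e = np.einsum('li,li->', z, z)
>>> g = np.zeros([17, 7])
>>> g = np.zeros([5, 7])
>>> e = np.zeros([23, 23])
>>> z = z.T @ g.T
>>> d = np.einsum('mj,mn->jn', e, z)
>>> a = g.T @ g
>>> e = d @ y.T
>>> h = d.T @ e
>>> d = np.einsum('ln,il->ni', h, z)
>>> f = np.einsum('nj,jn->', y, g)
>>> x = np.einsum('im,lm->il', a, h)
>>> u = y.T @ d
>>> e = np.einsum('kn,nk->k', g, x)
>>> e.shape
(5,)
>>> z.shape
(23, 5)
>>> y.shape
(7, 5)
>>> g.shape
(5, 7)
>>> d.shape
(7, 23)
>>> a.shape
(7, 7)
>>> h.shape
(5, 7)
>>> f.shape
()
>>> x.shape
(7, 5)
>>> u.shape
(5, 23)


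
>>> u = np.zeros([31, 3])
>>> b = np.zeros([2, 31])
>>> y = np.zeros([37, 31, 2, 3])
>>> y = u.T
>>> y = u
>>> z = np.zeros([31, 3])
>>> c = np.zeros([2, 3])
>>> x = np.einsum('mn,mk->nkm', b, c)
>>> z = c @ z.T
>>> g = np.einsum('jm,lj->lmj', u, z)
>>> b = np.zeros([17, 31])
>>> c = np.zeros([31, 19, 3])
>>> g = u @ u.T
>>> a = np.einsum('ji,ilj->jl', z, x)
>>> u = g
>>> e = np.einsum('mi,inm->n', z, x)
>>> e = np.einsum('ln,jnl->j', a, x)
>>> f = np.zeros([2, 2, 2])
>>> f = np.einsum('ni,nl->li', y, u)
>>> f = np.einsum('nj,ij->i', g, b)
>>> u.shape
(31, 31)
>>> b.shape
(17, 31)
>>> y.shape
(31, 3)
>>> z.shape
(2, 31)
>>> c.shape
(31, 19, 3)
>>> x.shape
(31, 3, 2)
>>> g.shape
(31, 31)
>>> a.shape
(2, 3)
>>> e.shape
(31,)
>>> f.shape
(17,)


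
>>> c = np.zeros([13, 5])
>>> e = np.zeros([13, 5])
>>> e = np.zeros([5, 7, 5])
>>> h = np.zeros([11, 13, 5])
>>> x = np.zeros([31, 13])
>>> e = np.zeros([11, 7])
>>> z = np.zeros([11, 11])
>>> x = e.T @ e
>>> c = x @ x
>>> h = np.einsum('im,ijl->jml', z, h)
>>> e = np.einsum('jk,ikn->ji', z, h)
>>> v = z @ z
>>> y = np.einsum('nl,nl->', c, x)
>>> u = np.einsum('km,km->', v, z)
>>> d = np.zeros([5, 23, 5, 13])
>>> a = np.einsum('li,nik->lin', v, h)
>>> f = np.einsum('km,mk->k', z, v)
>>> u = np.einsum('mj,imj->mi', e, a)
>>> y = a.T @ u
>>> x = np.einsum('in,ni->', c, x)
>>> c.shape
(7, 7)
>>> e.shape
(11, 13)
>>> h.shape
(13, 11, 5)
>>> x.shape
()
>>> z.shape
(11, 11)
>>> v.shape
(11, 11)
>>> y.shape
(13, 11, 11)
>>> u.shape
(11, 11)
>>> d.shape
(5, 23, 5, 13)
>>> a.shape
(11, 11, 13)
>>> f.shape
(11,)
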